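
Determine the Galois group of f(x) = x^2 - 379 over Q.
Gal(K/Q) = Z/2Z (cyclic of order 2)

x^2 - 379 is irreducible over Q since 379 is not a rational square. The splitting field Q(sqrt(379)) has degree 2 over Q, and its unique nontrivial automorphism is sqrt(379) ↦ -sqrt(379). Hence Gal(Q(sqrt(379))/Q) = Z/2Z.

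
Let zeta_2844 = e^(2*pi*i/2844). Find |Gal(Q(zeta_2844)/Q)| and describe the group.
|Gal(Q(zeta_2844)/Q)| = phi(2844) = 936; group ≅ (Z/2844Z)^* ≅ Z/2Z × Z/6Z × Z/78Z

The n-th cyclotomic polynomial Φ_2844(x) is the minimal polynomial of zeta_2844 over Q and has degree phi(2844) = 936. So Q(zeta_2844) is a degree-936 Galois extension with Galois group (Z/2844Z)^*. By CRT, (Z/2844Z)^* ≅ (Z/4Z)^* × (Z/9Z)^* × (Z/79Z)^*. Each prime-power unit group is (Z/4Z)^* ≅ Z/2Z; (Z/9Z)^* ≅ Z/6Z; (Z/79Z)^* ≅ Z/78Z. Hence Gal(Q(zeta_2844)/Q) ≅ Z/2Z × Z/6Z × Z/78Z.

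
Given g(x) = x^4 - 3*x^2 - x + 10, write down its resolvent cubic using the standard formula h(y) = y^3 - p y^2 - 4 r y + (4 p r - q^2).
h(y) = y^3 + 3*y^2 - 40*y - 121

Identify coefficients: p = -3, q = -1, r = 10.
Plug into h(y) = y^3 - p y^2 - 4 r y + (4 p r - q^2):
  h(y) = y^3 - (-3) y^2 - 4*(10) y + (4*(-3)*(10) - (-1)^2)
       = y^3 + (3) y^2 + (-40) y + (-121).
Simplifying: h(y) = y^3 + 3*y^2 - 40*y - 121.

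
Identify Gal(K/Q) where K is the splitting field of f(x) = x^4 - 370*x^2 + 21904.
Gal(K/Q) = Z/2Z (cyclic of order 2)

f factors as (x^2 - 74)(x^2 - 296), so the splitting field is K = Q(sqrt(74), sqrt(296)). The squarefree part of 74 is 74 and the squarefree part of 296 is also 74, so sqrt(74) and sqrt(296) are both rational multiples of sqrt(74). Hence Q(sqrt(74)) = Q(sqrt(296)) = Q(sqrt(74)), and the splitting field collapses to a single degree-2 extension with Galois group Z/2Z.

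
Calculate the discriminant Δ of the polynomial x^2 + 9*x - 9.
Δ = 117

For a quadratic a x^2 + b x + c the discriminant is Δ = b^2 - 4ac = (9)^2 - 4*(1)*(-9) = 81 - (-36) = 117.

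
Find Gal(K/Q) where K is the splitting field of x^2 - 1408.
Gal(K/Q) = Z/2Z (cyclic of order 2)

x^2 - 1408 is irreducible over Q since 1408 is not a rational square. The splitting field Q(sqrt(1408)) has degree 2 over Q, and its unique nontrivial automorphism is sqrt(1408) ↦ -sqrt(1408). Hence Gal(Q(sqrt(1408))/Q) = Z/2Z.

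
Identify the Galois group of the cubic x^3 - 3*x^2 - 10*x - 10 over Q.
Gal(K/Q) = S_3 (symmetric group of order 6)

Compute the discriminant of x^3 + (-3)*x^2 + (-10)*x + (-10): Δ = -4280. Since Δ is not a rational square, the Galois group is not contained in A_3; it must be the full S_3 (irreducibility of the cubic rules out anything smaller).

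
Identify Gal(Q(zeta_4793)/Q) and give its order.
|Gal(Q(zeta_4793)/Q)| = phi(4793) = 4792; group ≅ (Z/4793Z)^* ≅ Z/4792Z

The n-th cyclotomic polynomial Φ_4793(x) is the minimal polynomial of zeta_4793 over Q and has degree phi(4793) = 4792. So Q(zeta_4793) is a degree-4792 Galois extension with Galois group (Z/4793Z)^*. (Z/4793Z)^* is cyclic since 4793 is an odd prime power (or 4). Hence Gal(Q(zeta_4793)/Q) ≅ Z/4792Z.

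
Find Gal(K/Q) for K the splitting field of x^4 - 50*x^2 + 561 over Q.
Gal(K/Q) = V_4 (Klein four-group, Z/2Z × Z/2Z)

f factors as (x^2 - 33)(x^2 - 17), so the splitting field is K = Q(sqrt(33), sqrt(17)). The elements 33, 17, 561 are all non-squares in Q, so sqrt(33) and sqrt(17) generate independent quadratic extensions. Thus [K:Q] = 4 and Gal(K/Q) is generated by the two order-2 automorphisms sqrt(33) ↦ -sqrt(33) and sqrt(17) ↦ -sqrt(17), giving V_4.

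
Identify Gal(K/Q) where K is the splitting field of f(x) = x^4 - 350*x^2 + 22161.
Gal(K/Q) = V_4 (Klein four-group, Z/2Z × Z/2Z)

f factors as (x^2 - 83)(x^2 - 267), so the splitting field is K = Q(sqrt(83), sqrt(267)). The elements 83, 267, 22161 are all non-squares in Q, so sqrt(83) and sqrt(267) generate independent quadratic extensions. Thus [K:Q] = 4 and Gal(K/Q) is generated by the two order-2 automorphisms sqrt(83) ↦ -sqrt(83) and sqrt(267) ↦ -sqrt(267), giving V_4.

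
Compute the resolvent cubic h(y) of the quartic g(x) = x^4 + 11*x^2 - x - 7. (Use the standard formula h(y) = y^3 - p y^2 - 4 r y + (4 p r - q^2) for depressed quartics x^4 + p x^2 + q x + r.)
h(y) = y^3 - 11*y^2 + 28*y - 309

Identify coefficients: p = 11, q = -1, r = -7.
Plug into h(y) = y^3 - p y^2 - 4 r y + (4 p r - q^2):
  h(y) = y^3 - (11) y^2 - 4*(-7) y + (4*(11)*(-7) - (-1)^2)
       = y^3 + (-11) y^2 + (28) y + (-309).
Simplifying: h(y) = y^3 - 11*y^2 + 28*y - 309.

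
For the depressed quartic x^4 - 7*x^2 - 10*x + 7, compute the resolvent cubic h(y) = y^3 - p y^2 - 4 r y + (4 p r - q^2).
h(y) = y^3 + 7*y^2 - 28*y - 296

Identify coefficients: p = -7, q = -10, r = 7.
Plug into h(y) = y^3 - p y^2 - 4 r y + (4 p r - q^2):
  h(y) = y^3 - (-7) y^2 - 4*(7) y + (4*(-7)*(7) - (-10)^2)
       = y^3 + (7) y^2 + (-28) y + (-296).
Simplifying: h(y) = y^3 + 7*y^2 - 28*y - 296.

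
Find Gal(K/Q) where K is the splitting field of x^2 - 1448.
Gal(K/Q) = Z/2Z (cyclic of order 2)

x^2 - 1448 is irreducible over Q since 1448 is not a rational square. The splitting field Q(sqrt(1448)) has degree 2 over Q, and its unique nontrivial automorphism is sqrt(1448) ↦ -sqrt(1448). Hence Gal(Q(sqrt(1448))/Q) = Z/2Z.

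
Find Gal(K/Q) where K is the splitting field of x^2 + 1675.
Gal(K/Q) = Z/2Z (cyclic of order 2)

x^2 + 1675 is irreducible over Q since -1675 is not a rational square. The splitting field Q(sqrt(-1675)) has degree 2 over Q, and its unique nontrivial automorphism is sqrt(-1675) ↦ -sqrt(-1675). Hence Gal(Q(sqrt(-1675))/Q) = Z/2Z.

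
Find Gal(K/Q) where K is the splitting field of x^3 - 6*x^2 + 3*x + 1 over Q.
Gal(K/Q) = A_3 (cyclic of order 3)

Compute the discriminant of x^3 + (-6)*x^2 + (3)*x + (1): Δ = 729. Since Δ is a perfect square (Δ = 27^2), the Galois group is contained in A_3. Irreducibility forces the group to be transitive on three roots, so Gal = A_3.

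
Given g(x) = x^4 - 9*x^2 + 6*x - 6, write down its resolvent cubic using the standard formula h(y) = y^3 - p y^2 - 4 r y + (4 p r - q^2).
h(y) = y^3 + 9*y^2 + 24*y + 180

Identify coefficients: p = -9, q = 6, r = -6.
Plug into h(y) = y^3 - p y^2 - 4 r y + (4 p r - q^2):
  h(y) = y^3 - (-9) y^2 - 4*(-6) y + (4*(-9)*(-6) - (6)^2)
       = y^3 + (9) y^2 + (24) y + (180).
Simplifying: h(y) = y^3 + 9*y^2 + 24*y + 180.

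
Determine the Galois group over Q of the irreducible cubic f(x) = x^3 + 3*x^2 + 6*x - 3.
Gal(K/Q) = S_3 (symmetric group of order 6)

Compute the discriminant of x^3 + (3)*x^2 + (6)*x + (-3): Δ = -1431. Since Δ is not a rational square, the Galois group is not contained in A_3; it must be the full S_3 (irreducibility of the cubic rules out anything smaller).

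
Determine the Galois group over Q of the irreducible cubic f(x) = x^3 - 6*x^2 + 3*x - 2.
Gal(K/Q) = S_3 (symmetric group of order 6)

Compute the discriminant of x^3 + (-6)*x^2 + (3)*x + (-2): Δ = -972. Since Δ is not a rational square, the Galois group is not contained in A_3; it must be the full S_3 (irreducibility of the cubic rules out anything smaller).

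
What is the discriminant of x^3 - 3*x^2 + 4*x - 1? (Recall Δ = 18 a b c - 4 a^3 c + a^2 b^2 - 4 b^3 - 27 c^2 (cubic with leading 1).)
Δ = -31

For x^3 + a x^2 + b x + c the discriminant is Δ = 18 a b c - 4 a^3 c + a^2 b^2 - 4 b^3 - 27 c^2.
Plug a = -3, b = 4, c = -1:
  18*(-3)*(4)*(-1) - 4*(-3)^3*(-1) + (-3)^2*(4)^2 - 4*(4)^3 - 27*(-1)^2
  = 216 + (-108) + 144 + (-256) + (-27)
  = -31.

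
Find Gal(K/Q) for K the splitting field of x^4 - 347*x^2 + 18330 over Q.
Gal(K/Q) = V_4 (Klein four-group, Z/2Z × Z/2Z)

f factors as (x^2 - 282)(x^2 - 65), so the splitting field is K = Q(sqrt(282), sqrt(65)). The elements 282, 65, 18330 are all non-squares in Q, so sqrt(282) and sqrt(65) generate independent quadratic extensions. Thus [K:Q] = 4 and Gal(K/Q) is generated by the two order-2 automorphisms sqrt(282) ↦ -sqrt(282) and sqrt(65) ↦ -sqrt(65), giving V_4.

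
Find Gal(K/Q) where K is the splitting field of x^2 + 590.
Gal(K/Q) = Z/2Z (cyclic of order 2)

x^2 + 590 is irreducible over Q since -590 is not a rational square. The splitting field Q(sqrt(-590)) has degree 2 over Q, and its unique nontrivial automorphism is sqrt(-590) ↦ -sqrt(-590). Hence Gal(Q(sqrt(-590))/Q) = Z/2Z.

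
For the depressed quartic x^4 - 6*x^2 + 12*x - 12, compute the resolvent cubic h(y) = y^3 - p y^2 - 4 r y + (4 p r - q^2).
h(y) = y^3 + 6*y^2 + 48*y + 144

Identify coefficients: p = -6, q = 12, r = -12.
Plug into h(y) = y^3 - p y^2 - 4 r y + (4 p r - q^2):
  h(y) = y^3 - (-6) y^2 - 4*(-12) y + (4*(-6)*(-12) - (12)^2)
       = y^3 + (6) y^2 + (48) y + (144).
Simplifying: h(y) = y^3 + 6*y^2 + 48*y + 144.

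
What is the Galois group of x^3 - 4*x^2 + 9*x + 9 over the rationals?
Gal(K/Q) = S_3 (symmetric group of order 6)

Compute the discriminant of x^3 + (-4)*x^2 + (9)*x + (9): Δ = -7335. Since Δ is not a rational square, the Galois group is not contained in A_3; it must be the full S_3 (irreducibility of the cubic rules out anything smaller).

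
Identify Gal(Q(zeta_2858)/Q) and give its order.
|Gal(Q(zeta_2858)/Q)| = phi(2858) = 1428; group ≅ (Z/2858Z)^* ≅ Z/1428Z

The n-th cyclotomic polynomial Φ_2858(x) is the minimal polynomial of zeta_2858 over Q and has degree phi(2858) = 1428. So Q(zeta_2858) is a degree-1428 Galois extension with Galois group (Z/2858Z)^*. By CRT, (Z/2858Z)^* ≅ (Z/2Z)^* × (Z/1429Z)^*. Each prime-power unit group is (Z/2Z)^* ≅ trivial group (order 1); (Z/1429Z)^* ≅ Z/1428Z. Hence Gal(Q(zeta_2858)/Q) ≅ Z/1428Z.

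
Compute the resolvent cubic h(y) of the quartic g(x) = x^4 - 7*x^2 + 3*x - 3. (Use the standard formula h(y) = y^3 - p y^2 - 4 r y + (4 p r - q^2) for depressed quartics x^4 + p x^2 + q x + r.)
h(y) = y^3 + 7*y^2 + 12*y + 75

Identify coefficients: p = -7, q = 3, r = -3.
Plug into h(y) = y^3 - p y^2 - 4 r y + (4 p r - q^2):
  h(y) = y^3 - (-7) y^2 - 4*(-3) y + (4*(-7)*(-3) - (3)^2)
       = y^3 + (7) y^2 + (12) y + (75).
Simplifying: h(y) = y^3 + 7*y^2 + 12*y + 75.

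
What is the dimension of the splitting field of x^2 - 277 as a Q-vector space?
[K:Q] = 2

The polynomial x^2 - 277 is irreducible over Q since 277 is not a perfect square. Its splitting field is Q(sqrt(277)), which has degree 2 over Q.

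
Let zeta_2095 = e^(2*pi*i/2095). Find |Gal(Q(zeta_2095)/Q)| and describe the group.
|Gal(Q(zeta_2095)/Q)| = phi(2095) = 1672; group ≅ (Z/2095Z)^* ≅ Z/4Z × Z/418Z

The n-th cyclotomic polynomial Φ_2095(x) is the minimal polynomial of zeta_2095 over Q and has degree phi(2095) = 1672. So Q(zeta_2095) is a degree-1672 Galois extension with Galois group (Z/2095Z)^*. By CRT, (Z/2095Z)^* ≅ (Z/5Z)^* × (Z/419Z)^*. Each prime-power unit group is (Z/5Z)^* ≅ Z/4Z; (Z/419Z)^* ≅ Z/418Z. Hence Gal(Q(zeta_2095)/Q) ≅ Z/4Z × Z/418Z.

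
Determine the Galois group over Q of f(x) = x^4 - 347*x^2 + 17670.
Gal(K/Q) = V_4 (Klein four-group, Z/2Z × Z/2Z)

f factors as (x^2 - 62)(x^2 - 285), so the splitting field is K = Q(sqrt(62), sqrt(285)). The elements 62, 285, 17670 are all non-squares in Q, so sqrt(62) and sqrt(285) generate independent quadratic extensions. Thus [K:Q] = 4 and Gal(K/Q) is generated by the two order-2 automorphisms sqrt(62) ↦ -sqrt(62) and sqrt(285) ↦ -sqrt(285), giving V_4.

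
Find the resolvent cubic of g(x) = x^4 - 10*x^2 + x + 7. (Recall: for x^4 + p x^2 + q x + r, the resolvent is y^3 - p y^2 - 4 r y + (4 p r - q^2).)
h(y) = y^3 + 10*y^2 - 28*y - 281

Identify coefficients: p = -10, q = 1, r = 7.
Plug into h(y) = y^3 - p y^2 - 4 r y + (4 p r - q^2):
  h(y) = y^3 - (-10) y^2 - 4*(7) y + (4*(-10)*(7) - (1)^2)
       = y^3 + (10) y^2 + (-28) y + (-281).
Simplifying: h(y) = y^3 + 10*y^2 - 28*y - 281.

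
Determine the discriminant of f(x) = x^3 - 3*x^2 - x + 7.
Δ = -176

For x^3 + a x^2 + b x + c the discriminant is Δ = 18 a b c - 4 a^3 c + a^2 b^2 - 4 b^3 - 27 c^2.
Plug a = -3, b = -1, c = 7:
  18*(-3)*(-1)*(7) - 4*(-3)^3*(7) + (-3)^2*(-1)^2 - 4*(-1)^3 - 27*(7)^2
  = 378 + (756) + 9 + (4) + (-1323)
  = -176.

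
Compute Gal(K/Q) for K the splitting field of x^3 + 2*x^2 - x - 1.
Gal(K/Q) = A_3 (cyclic of order 3)

Compute the discriminant of x^3 + (2)*x^2 + (-1)*x + (-1): Δ = 49. Since Δ is a perfect square (Δ = 7^2), the Galois group is contained in A_3. Irreducibility forces the group to be transitive on three roots, so Gal = A_3.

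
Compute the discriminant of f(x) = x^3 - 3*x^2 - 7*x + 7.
Δ = 3892

For x^3 + a x^2 + b x + c the discriminant is Δ = 18 a b c - 4 a^3 c + a^2 b^2 - 4 b^3 - 27 c^2.
Plug a = -3, b = -7, c = 7:
  18*(-3)*(-7)*(7) - 4*(-3)^3*(7) + (-3)^2*(-7)^2 - 4*(-7)^3 - 27*(7)^2
  = 2646 + (756) + 441 + (1372) + (-1323)
  = 3892.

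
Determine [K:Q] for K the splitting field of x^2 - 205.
[K:Q] = 2

The polynomial x^2 - 205 is irreducible over Q since 205 is not a perfect square. Its splitting field is Q(sqrt(205)), which has degree 2 over Q.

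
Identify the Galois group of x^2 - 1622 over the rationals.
Gal(K/Q) = Z/2Z (cyclic of order 2)

x^2 - 1622 is irreducible over Q since 1622 is not a rational square. The splitting field Q(sqrt(1622)) has degree 2 over Q, and its unique nontrivial automorphism is sqrt(1622) ↦ -sqrt(1622). Hence Gal(Q(sqrt(1622))/Q) = Z/2Z.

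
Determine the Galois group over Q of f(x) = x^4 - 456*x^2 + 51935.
Gal(K/Q) = V_4 (Klein four-group, Z/2Z × Z/2Z)

f factors as (x^2 - 235)(x^2 - 221), so the splitting field is K = Q(sqrt(235), sqrt(221)). The elements 235, 221, 51935 are all non-squares in Q, so sqrt(235) and sqrt(221) generate independent quadratic extensions. Thus [K:Q] = 4 and Gal(K/Q) is generated by the two order-2 automorphisms sqrt(235) ↦ -sqrt(235) and sqrt(221) ↦ -sqrt(221), giving V_4.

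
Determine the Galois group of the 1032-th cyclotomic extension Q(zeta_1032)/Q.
|Gal(Q(zeta_1032)/Q)| = phi(1032) = 336; group ≅ (Z/1032Z)^* ≅ Z/2Z × Z/2Z × Z/2Z × Z/42Z

The n-th cyclotomic polynomial Φ_1032(x) is the minimal polynomial of zeta_1032 over Q and has degree phi(1032) = 336. So Q(zeta_1032) is a degree-336 Galois extension with Galois group (Z/1032Z)^*. By CRT, (Z/1032Z)^* ≅ (Z/8Z)^* × (Z/3Z)^* × (Z/43Z)^*. Each prime-power unit group is (Z/8Z)^* ≅ Z/2Z × Z/2Z; (Z/3Z)^* ≅ Z/2Z; (Z/43Z)^* ≅ Z/42Z. Hence Gal(Q(zeta_1032)/Q) ≅ Z/2Z × Z/2Z × Z/2Z × Z/42Z.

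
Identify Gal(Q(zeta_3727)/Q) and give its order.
|Gal(Q(zeta_3727)/Q)| = phi(3727) = 3726; group ≅ (Z/3727Z)^* ≅ Z/3726Z

The n-th cyclotomic polynomial Φ_3727(x) is the minimal polynomial of zeta_3727 over Q and has degree phi(3727) = 3726. So Q(zeta_3727) is a degree-3726 Galois extension with Galois group (Z/3727Z)^*. (Z/3727Z)^* is cyclic since 3727 is an odd prime power (or 4). Hence Gal(Q(zeta_3727)/Q) ≅ Z/3726Z.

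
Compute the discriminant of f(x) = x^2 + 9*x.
Δ = 81

For a quadratic a x^2 + b x + c the discriminant is Δ = b^2 - 4ac = (9)^2 - 4*(1)*(0) = 81 - (0) = 81.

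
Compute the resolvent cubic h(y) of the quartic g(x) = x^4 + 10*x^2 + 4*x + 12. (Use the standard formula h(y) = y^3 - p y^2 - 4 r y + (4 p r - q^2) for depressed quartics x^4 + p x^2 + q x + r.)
h(y) = y^3 - 10*y^2 - 48*y + 464

Identify coefficients: p = 10, q = 4, r = 12.
Plug into h(y) = y^3 - p y^2 - 4 r y + (4 p r - q^2):
  h(y) = y^3 - (10) y^2 - 4*(12) y + (4*(10)*(12) - (4)^2)
       = y^3 + (-10) y^2 + (-48) y + (464).
Simplifying: h(y) = y^3 - 10*y^2 - 48*y + 464.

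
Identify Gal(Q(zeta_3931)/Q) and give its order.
|Gal(Q(zeta_3931)/Q)| = phi(3931) = 3930; group ≅ (Z/3931Z)^* ≅ Z/3930Z

The n-th cyclotomic polynomial Φ_3931(x) is the minimal polynomial of zeta_3931 over Q and has degree phi(3931) = 3930. So Q(zeta_3931) is a degree-3930 Galois extension with Galois group (Z/3931Z)^*. (Z/3931Z)^* is cyclic since 3931 is an odd prime power (or 4). Hence Gal(Q(zeta_3931)/Q) ≅ Z/3930Z.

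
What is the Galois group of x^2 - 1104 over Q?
Gal(K/Q) = Z/2Z (cyclic of order 2)

x^2 - 1104 is irreducible over Q since 1104 is not a rational square. The splitting field Q(sqrt(1104)) has degree 2 over Q, and its unique nontrivial automorphism is sqrt(1104) ↦ -sqrt(1104). Hence Gal(Q(sqrt(1104))/Q) = Z/2Z.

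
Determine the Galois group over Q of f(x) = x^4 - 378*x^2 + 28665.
Gal(K/Q) = V_4 (Klein four-group, Z/2Z × Z/2Z)

f factors as (x^2 - 105)(x^2 - 273), so the splitting field is K = Q(sqrt(105), sqrt(273)). The elements 105, 273, 28665 are all non-squares in Q, so sqrt(105) and sqrt(273) generate independent quadratic extensions. Thus [K:Q] = 4 and Gal(K/Q) is generated by the two order-2 automorphisms sqrt(105) ↦ -sqrt(105) and sqrt(273) ↦ -sqrt(273), giving V_4.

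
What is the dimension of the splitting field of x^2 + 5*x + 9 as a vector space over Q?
[K:Q] = 2

The discriminant of x^2 + (5)*x + (9) is b^2 - 4c = 25 - (36) = -11. Since -11 is not a perfect square in Q, the polynomial is irreducible over Q. Its two roots generate a degree-2 extension, so [K:Q] = 2.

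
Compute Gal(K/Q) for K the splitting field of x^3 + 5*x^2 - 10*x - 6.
Gal(K/Q) = S_3 (symmetric group of order 6)

Compute the discriminant of x^3 + (5)*x^2 + (-10)*x + (-6): Δ = 13928. Since Δ is not a rational square, the Galois group is not contained in A_3; it must be the full S_3 (irreducibility of the cubic rules out anything smaller).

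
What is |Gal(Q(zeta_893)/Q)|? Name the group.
|Gal(Q(zeta_893)/Q)| = phi(893) = 828; group ≅ (Z/893Z)^* ≅ Z/18Z × Z/46Z

The n-th cyclotomic polynomial Φ_893(x) is the minimal polynomial of zeta_893 over Q and has degree phi(893) = 828. So Q(zeta_893) is a degree-828 Galois extension with Galois group (Z/893Z)^*. By CRT, (Z/893Z)^* ≅ (Z/19Z)^* × (Z/47Z)^*. Each prime-power unit group is (Z/19Z)^* ≅ Z/18Z; (Z/47Z)^* ≅ Z/46Z. Hence Gal(Q(zeta_893)/Q) ≅ Z/18Z × Z/46Z.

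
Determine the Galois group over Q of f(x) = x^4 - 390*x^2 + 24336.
Gal(K/Q) = Z/2Z (cyclic of order 2)

f factors as (x^2 - 78)(x^2 - 312), so the splitting field is K = Q(sqrt(78), sqrt(312)). The squarefree part of 78 is 78 and the squarefree part of 312 is also 78, so sqrt(78) and sqrt(312) are both rational multiples of sqrt(78). Hence Q(sqrt(78)) = Q(sqrt(312)) = Q(sqrt(78)), and the splitting field collapses to a single degree-2 extension with Galois group Z/2Z.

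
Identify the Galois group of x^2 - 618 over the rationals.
Gal(K/Q) = Z/2Z (cyclic of order 2)

x^2 - 618 is irreducible over Q since 618 is not a rational square. The splitting field Q(sqrt(618)) has degree 2 over Q, and its unique nontrivial automorphism is sqrt(618) ↦ -sqrt(618). Hence Gal(Q(sqrt(618))/Q) = Z/2Z.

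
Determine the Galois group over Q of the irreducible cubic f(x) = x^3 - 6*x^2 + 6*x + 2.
Gal(K/Q) = S_3 (symmetric group of order 6)

Compute the discriminant of x^3 + (-6)*x^2 + (6)*x + (2): Δ = 756. Since Δ is not a rational square, the Galois group is not contained in A_3; it must be the full S_3 (irreducibility of the cubic rules out anything smaller).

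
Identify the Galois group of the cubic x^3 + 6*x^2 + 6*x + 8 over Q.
Gal(K/Q) = S_3 (symmetric group of order 6)

Compute the discriminant of x^3 + (6)*x^2 + (6)*x + (8): Δ = -3024. Since Δ is not a rational square, the Galois group is not contained in A_3; it must be the full S_3 (irreducibility of the cubic rules out anything smaller).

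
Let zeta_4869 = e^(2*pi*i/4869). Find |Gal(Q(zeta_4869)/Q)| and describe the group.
|Gal(Q(zeta_4869)/Q)| = phi(4869) = 3240; group ≅ (Z/4869Z)^* ≅ Z/6Z × Z/540Z

The n-th cyclotomic polynomial Φ_4869(x) is the minimal polynomial of zeta_4869 over Q and has degree phi(4869) = 3240. So Q(zeta_4869) is a degree-3240 Galois extension with Galois group (Z/4869Z)^*. By CRT, (Z/4869Z)^* ≅ (Z/9Z)^* × (Z/541Z)^*. Each prime-power unit group is (Z/9Z)^* ≅ Z/6Z; (Z/541Z)^* ≅ Z/540Z. Hence Gal(Q(zeta_4869)/Q) ≅ Z/6Z × Z/540Z.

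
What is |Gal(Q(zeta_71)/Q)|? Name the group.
|Gal(Q(zeta_71)/Q)| = phi(71) = 70; group ≅ (Z/71Z)^* ≅ Z/70Z

The n-th cyclotomic polynomial Φ_71(x) is the minimal polynomial of zeta_71 over Q and has degree phi(71) = 70. So Q(zeta_71) is a degree-70 Galois extension with Galois group (Z/71Z)^*. (Z/71Z)^* is cyclic since 71 is an odd prime power (or 4). Hence Gal(Q(zeta_71)/Q) ≅ Z/70Z.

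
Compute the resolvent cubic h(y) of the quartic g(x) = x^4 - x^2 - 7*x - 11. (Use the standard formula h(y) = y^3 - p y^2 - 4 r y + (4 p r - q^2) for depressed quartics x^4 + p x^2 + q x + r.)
h(y) = y^3 + y^2 + 44*y - 5

Identify coefficients: p = -1, q = -7, r = -11.
Plug into h(y) = y^3 - p y^2 - 4 r y + (4 p r - q^2):
  h(y) = y^3 - (-1) y^2 - 4*(-11) y + (4*(-1)*(-11) - (-7)^2)
       = y^3 + (1) y^2 + (44) y + (-5).
Simplifying: h(y) = y^3 + y^2 + 44*y - 5.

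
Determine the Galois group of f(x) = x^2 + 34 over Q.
Gal(K/Q) = Z/2Z (cyclic of order 2)

x^2 + 34 is irreducible over Q since -34 is not a rational square. The splitting field Q(sqrt(-34)) has degree 2 over Q, and its unique nontrivial automorphism is sqrt(-34) ↦ -sqrt(-34). Hence Gal(Q(sqrt(-34))/Q) = Z/2Z.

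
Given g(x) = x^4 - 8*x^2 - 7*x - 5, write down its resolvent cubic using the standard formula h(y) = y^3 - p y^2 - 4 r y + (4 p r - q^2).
h(y) = y^3 + 8*y^2 + 20*y + 111

Identify coefficients: p = -8, q = -7, r = -5.
Plug into h(y) = y^3 - p y^2 - 4 r y + (4 p r - q^2):
  h(y) = y^3 - (-8) y^2 - 4*(-5) y + (4*(-8)*(-5) - (-7)^2)
       = y^3 + (8) y^2 + (20) y + (111).
Simplifying: h(y) = y^3 + 8*y^2 + 20*y + 111.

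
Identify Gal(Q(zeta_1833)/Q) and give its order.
|Gal(Q(zeta_1833)/Q)| = phi(1833) = 1104; group ≅ (Z/1833Z)^* ≅ Z/2Z × Z/12Z × Z/46Z

The n-th cyclotomic polynomial Φ_1833(x) is the minimal polynomial of zeta_1833 over Q and has degree phi(1833) = 1104. So Q(zeta_1833) is a degree-1104 Galois extension with Galois group (Z/1833Z)^*. By CRT, (Z/1833Z)^* ≅ (Z/3Z)^* × (Z/13Z)^* × (Z/47Z)^*. Each prime-power unit group is (Z/3Z)^* ≅ Z/2Z; (Z/13Z)^* ≅ Z/12Z; (Z/47Z)^* ≅ Z/46Z. Hence Gal(Q(zeta_1833)/Q) ≅ Z/2Z × Z/12Z × Z/46Z.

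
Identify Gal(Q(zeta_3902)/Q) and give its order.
|Gal(Q(zeta_3902)/Q)| = phi(3902) = 1950; group ≅ (Z/3902Z)^* ≅ Z/1950Z

The n-th cyclotomic polynomial Φ_3902(x) is the minimal polynomial of zeta_3902 over Q and has degree phi(3902) = 1950. So Q(zeta_3902) is a degree-1950 Galois extension with Galois group (Z/3902Z)^*. By CRT, (Z/3902Z)^* ≅ (Z/2Z)^* × (Z/1951Z)^*. Each prime-power unit group is (Z/2Z)^* ≅ trivial group (order 1); (Z/1951Z)^* ≅ Z/1950Z. Hence Gal(Q(zeta_3902)/Q) ≅ Z/1950Z.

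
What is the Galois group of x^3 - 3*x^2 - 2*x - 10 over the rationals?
Gal(K/Q) = S_3 (symmetric group of order 6)

Compute the discriminant of x^3 + (-3)*x^2 + (-2)*x + (-10): Δ = -4792. Since Δ is not a rational square, the Galois group is not contained in A_3; it must be the full S_3 (irreducibility of the cubic rules out anything smaller).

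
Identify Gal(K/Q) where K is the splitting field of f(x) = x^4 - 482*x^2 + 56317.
Gal(K/Q) = V_4 (Klein four-group, Z/2Z × Z/2Z)

f factors as (x^2 - 283)(x^2 - 199), so the splitting field is K = Q(sqrt(283), sqrt(199)). The elements 283, 199, 56317 are all non-squares in Q, so sqrt(283) and sqrt(199) generate independent quadratic extensions. Thus [K:Q] = 4 and Gal(K/Q) is generated by the two order-2 automorphisms sqrt(283) ↦ -sqrt(283) and sqrt(199) ↦ -sqrt(199), giving V_4.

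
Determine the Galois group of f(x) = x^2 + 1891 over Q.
Gal(K/Q) = Z/2Z (cyclic of order 2)

x^2 + 1891 is irreducible over Q since -1891 is not a rational square. The splitting field Q(sqrt(-1891)) has degree 2 over Q, and its unique nontrivial automorphism is sqrt(-1891) ↦ -sqrt(-1891). Hence Gal(Q(sqrt(-1891))/Q) = Z/2Z.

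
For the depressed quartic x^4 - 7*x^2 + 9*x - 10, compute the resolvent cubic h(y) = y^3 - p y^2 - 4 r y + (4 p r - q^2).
h(y) = y^3 + 7*y^2 + 40*y + 199

Identify coefficients: p = -7, q = 9, r = -10.
Plug into h(y) = y^3 - p y^2 - 4 r y + (4 p r - q^2):
  h(y) = y^3 - (-7) y^2 - 4*(-10) y + (4*(-7)*(-10) - (9)^2)
       = y^3 + (7) y^2 + (40) y + (199).
Simplifying: h(y) = y^3 + 7*y^2 + 40*y + 199.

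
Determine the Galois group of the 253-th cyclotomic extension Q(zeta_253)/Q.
|Gal(Q(zeta_253)/Q)| = phi(253) = 220; group ≅ (Z/253Z)^* ≅ Z/10Z × Z/22Z

The n-th cyclotomic polynomial Φ_253(x) is the minimal polynomial of zeta_253 over Q and has degree phi(253) = 220. So Q(zeta_253) is a degree-220 Galois extension with Galois group (Z/253Z)^*. By CRT, (Z/253Z)^* ≅ (Z/11Z)^* × (Z/23Z)^*. Each prime-power unit group is (Z/11Z)^* ≅ Z/10Z; (Z/23Z)^* ≅ Z/22Z. Hence Gal(Q(zeta_253)/Q) ≅ Z/10Z × Z/22Z.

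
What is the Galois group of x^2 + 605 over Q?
Gal(K/Q) = Z/2Z (cyclic of order 2)

x^2 + 605 is irreducible over Q since -605 is not a rational square. The splitting field Q(sqrt(-605)) has degree 2 over Q, and its unique nontrivial automorphism is sqrt(-605) ↦ -sqrt(-605). Hence Gal(Q(sqrt(-605))/Q) = Z/2Z.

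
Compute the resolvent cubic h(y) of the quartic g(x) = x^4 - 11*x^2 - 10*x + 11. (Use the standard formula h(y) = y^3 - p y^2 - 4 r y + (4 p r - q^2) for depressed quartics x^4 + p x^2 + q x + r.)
h(y) = y^3 + 11*y^2 - 44*y - 584

Identify coefficients: p = -11, q = -10, r = 11.
Plug into h(y) = y^3 - p y^2 - 4 r y + (4 p r - q^2):
  h(y) = y^3 - (-11) y^2 - 4*(11) y + (4*(-11)*(11) - (-10)^2)
       = y^3 + (11) y^2 + (-44) y + (-584).
Simplifying: h(y) = y^3 + 11*y^2 - 44*y - 584.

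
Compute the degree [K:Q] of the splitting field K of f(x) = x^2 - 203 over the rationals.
[K:Q] = 2

The polynomial x^2 - 203 is irreducible over Q since 203 is not a perfect square. Its splitting field is Q(sqrt(203)), which has degree 2 over Q.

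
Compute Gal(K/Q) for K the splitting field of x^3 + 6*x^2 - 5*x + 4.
Gal(K/Q) = S_3 (symmetric group of order 6)

Compute the discriminant of x^3 + (6)*x^2 + (-5)*x + (4): Δ = -4648. Since Δ is not a rational square, the Galois group is not contained in A_3; it must be the full S_3 (irreducibility of the cubic rules out anything smaller).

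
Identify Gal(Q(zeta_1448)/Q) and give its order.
|Gal(Q(zeta_1448)/Q)| = phi(1448) = 720; group ≅ (Z/1448Z)^* ≅ Z/2Z × Z/2Z × Z/180Z

The n-th cyclotomic polynomial Φ_1448(x) is the minimal polynomial of zeta_1448 over Q and has degree phi(1448) = 720. So Q(zeta_1448) is a degree-720 Galois extension with Galois group (Z/1448Z)^*. By CRT, (Z/1448Z)^* ≅ (Z/8Z)^* × (Z/181Z)^*. Each prime-power unit group is (Z/8Z)^* ≅ Z/2Z × Z/2Z; (Z/181Z)^* ≅ Z/180Z. Hence Gal(Q(zeta_1448)/Q) ≅ Z/2Z × Z/2Z × Z/180Z.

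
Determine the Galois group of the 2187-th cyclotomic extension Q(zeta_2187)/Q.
|Gal(Q(zeta_2187)/Q)| = phi(2187) = 1458; group ≅ (Z/2187Z)^* ≅ Z/1458Z

The n-th cyclotomic polynomial Φ_2187(x) is the minimal polynomial of zeta_2187 over Q and has degree phi(2187) = 1458. So Q(zeta_2187) is a degree-1458 Galois extension with Galois group (Z/2187Z)^*. (Z/2187Z)^* is cyclic since 2187 is an odd prime power (or 4). Hence Gal(Q(zeta_2187)/Q) ≅ Z/1458Z.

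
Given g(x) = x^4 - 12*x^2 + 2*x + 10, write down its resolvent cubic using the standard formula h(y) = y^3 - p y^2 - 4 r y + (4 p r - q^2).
h(y) = y^3 + 12*y^2 - 40*y - 484

Identify coefficients: p = -12, q = 2, r = 10.
Plug into h(y) = y^3 - p y^2 - 4 r y + (4 p r - q^2):
  h(y) = y^3 - (-12) y^2 - 4*(10) y + (4*(-12)*(10) - (2)^2)
       = y^3 + (12) y^2 + (-40) y + (-484).
Simplifying: h(y) = y^3 + 12*y^2 - 40*y - 484.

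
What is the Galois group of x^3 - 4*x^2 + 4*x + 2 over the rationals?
Gal(K/Q) = S_3 (symmetric group of order 6)

Compute the discriminant of x^3 + (-4)*x^2 + (4)*x + (2): Δ = -172. Since Δ is not a rational square, the Galois group is not contained in A_3; it must be the full S_3 (irreducibility of the cubic rules out anything smaller).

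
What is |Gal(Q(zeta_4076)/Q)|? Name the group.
|Gal(Q(zeta_4076)/Q)| = phi(4076) = 2036; group ≅ (Z/4076Z)^* ≅ Z/2Z × Z/1018Z

The n-th cyclotomic polynomial Φ_4076(x) is the minimal polynomial of zeta_4076 over Q and has degree phi(4076) = 2036. So Q(zeta_4076) is a degree-2036 Galois extension with Galois group (Z/4076Z)^*. By CRT, (Z/4076Z)^* ≅ (Z/4Z)^* × (Z/1019Z)^*. Each prime-power unit group is (Z/4Z)^* ≅ Z/2Z; (Z/1019Z)^* ≅ Z/1018Z. Hence Gal(Q(zeta_4076)/Q) ≅ Z/2Z × Z/1018Z.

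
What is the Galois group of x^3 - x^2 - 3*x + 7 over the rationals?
Gal(K/Q) = S_3 (symmetric group of order 6)

Compute the discriminant of x^3 + (-1)*x^2 + (-3)*x + (7): Δ = -800. Since Δ is not a rational square, the Galois group is not contained in A_3; it must be the full S_3 (irreducibility of the cubic rules out anything smaller).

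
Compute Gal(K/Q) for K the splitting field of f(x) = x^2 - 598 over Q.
Gal(K/Q) = Z/2Z (cyclic of order 2)

x^2 - 598 is irreducible over Q since 598 is not a rational square. The splitting field Q(sqrt(598)) has degree 2 over Q, and its unique nontrivial automorphism is sqrt(598) ↦ -sqrt(598). Hence Gal(Q(sqrt(598))/Q) = Z/2Z.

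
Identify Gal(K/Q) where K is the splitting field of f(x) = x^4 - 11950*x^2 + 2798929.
Gal(K/Q) = Z/2Z (cyclic of order 2)

f factors as (x^2 - 11711)(x^2 - 239), so the splitting field is K = Q(sqrt(11711), sqrt(239)). The squarefree part of 11711 is 239 and the squarefree part of 239 is also 239, so sqrt(11711) and sqrt(239) are both rational multiples of sqrt(239). Hence Q(sqrt(11711)) = Q(sqrt(239)) = Q(sqrt(239)), and the splitting field collapses to a single degree-2 extension with Galois group Z/2Z.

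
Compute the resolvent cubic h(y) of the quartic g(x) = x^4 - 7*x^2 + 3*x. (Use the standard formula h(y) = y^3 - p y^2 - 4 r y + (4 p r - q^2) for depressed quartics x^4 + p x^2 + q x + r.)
h(y) = y^3 + 7*y^2 - 9

Identify coefficients: p = -7, q = 3, r = 0.
Plug into h(y) = y^3 - p y^2 - 4 r y + (4 p r - q^2):
  h(y) = y^3 - (-7) y^2 - 4*(0) y + (4*(-7)*(0) - (3)^2)
       = y^3 + (7) y^2 + (0) y + (-9).
Simplifying: h(y) = y^3 + 7*y^2 - 9.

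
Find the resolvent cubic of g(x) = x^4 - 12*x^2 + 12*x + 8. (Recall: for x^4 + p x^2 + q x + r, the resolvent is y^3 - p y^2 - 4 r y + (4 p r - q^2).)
h(y) = y^3 + 12*y^2 - 32*y - 528

Identify coefficients: p = -12, q = 12, r = 8.
Plug into h(y) = y^3 - p y^2 - 4 r y + (4 p r - q^2):
  h(y) = y^3 - (-12) y^2 - 4*(8) y + (4*(-12)*(8) - (12)^2)
       = y^3 + (12) y^2 + (-32) y + (-528).
Simplifying: h(y) = y^3 + 12*y^2 - 32*y - 528.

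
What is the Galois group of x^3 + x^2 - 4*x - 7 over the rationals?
Gal(K/Q) = S_3 (symmetric group of order 6)

Compute the discriminant of x^3 + (1)*x^2 + (-4)*x + (-7): Δ = -519. Since Δ is not a rational square, the Galois group is not contained in A_3; it must be the full S_3 (irreducibility of the cubic rules out anything smaller).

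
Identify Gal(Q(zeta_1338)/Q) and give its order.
|Gal(Q(zeta_1338)/Q)| = phi(1338) = 444; group ≅ (Z/1338Z)^* ≅ Z/2Z × Z/222Z

The n-th cyclotomic polynomial Φ_1338(x) is the minimal polynomial of zeta_1338 over Q and has degree phi(1338) = 444. So Q(zeta_1338) is a degree-444 Galois extension with Galois group (Z/1338Z)^*. By CRT, (Z/1338Z)^* ≅ (Z/2Z)^* × (Z/3Z)^* × (Z/223Z)^*. Each prime-power unit group is (Z/2Z)^* ≅ trivial group (order 1); (Z/3Z)^* ≅ Z/2Z; (Z/223Z)^* ≅ Z/222Z. Hence Gal(Q(zeta_1338)/Q) ≅ Z/2Z × Z/222Z.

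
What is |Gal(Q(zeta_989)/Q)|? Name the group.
|Gal(Q(zeta_989)/Q)| = phi(989) = 924; group ≅ (Z/989Z)^* ≅ Z/22Z × Z/42Z

The n-th cyclotomic polynomial Φ_989(x) is the minimal polynomial of zeta_989 over Q and has degree phi(989) = 924. So Q(zeta_989) is a degree-924 Galois extension with Galois group (Z/989Z)^*. By CRT, (Z/989Z)^* ≅ (Z/23Z)^* × (Z/43Z)^*. Each prime-power unit group is (Z/23Z)^* ≅ Z/22Z; (Z/43Z)^* ≅ Z/42Z. Hence Gal(Q(zeta_989)/Q) ≅ Z/22Z × Z/42Z.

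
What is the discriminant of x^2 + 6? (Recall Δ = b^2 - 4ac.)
Δ = -24

For a quadratic a x^2 + b x + c the discriminant is Δ = b^2 - 4ac = (0)^2 - 4*(1)*(6) = 0 - (24) = -24.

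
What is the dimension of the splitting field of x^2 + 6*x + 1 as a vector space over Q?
[K:Q] = 2

The discriminant of x^2 + (6)*x + (1) is b^2 - 4c = 36 - (4) = 32. Since 32 is not a perfect square in Q, the polynomial is irreducible over Q. Its two roots generate a degree-2 extension, so [K:Q] = 2.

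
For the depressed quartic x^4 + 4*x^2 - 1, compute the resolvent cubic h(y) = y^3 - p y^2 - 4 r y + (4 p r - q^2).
h(y) = y^3 - 4*y^2 + 4*y - 16

Identify coefficients: p = 4, q = 0, r = -1.
Plug into h(y) = y^3 - p y^2 - 4 r y + (4 p r - q^2):
  h(y) = y^3 - (4) y^2 - 4*(-1) y + (4*(4)*(-1) - (0)^2)
       = y^3 + (-4) y^2 + (4) y + (-16).
Simplifying: h(y) = y^3 - 4*y^2 + 4*y - 16.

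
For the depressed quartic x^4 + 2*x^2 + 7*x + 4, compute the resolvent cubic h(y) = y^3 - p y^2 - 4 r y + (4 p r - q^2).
h(y) = y^3 - 2*y^2 - 16*y - 17

Identify coefficients: p = 2, q = 7, r = 4.
Plug into h(y) = y^3 - p y^2 - 4 r y + (4 p r - q^2):
  h(y) = y^3 - (2) y^2 - 4*(4) y + (4*(2)*(4) - (7)^2)
       = y^3 + (-2) y^2 + (-16) y + (-17).
Simplifying: h(y) = y^3 - 2*y^2 - 16*y - 17.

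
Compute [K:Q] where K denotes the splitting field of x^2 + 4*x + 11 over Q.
[K:Q] = 2

The discriminant of x^2 + (4)*x + (11) is b^2 - 4c = 16 - (44) = -28. Since -28 is not a perfect square in Q, the polynomial is irreducible over Q. Its two roots generate a degree-2 extension, so [K:Q] = 2.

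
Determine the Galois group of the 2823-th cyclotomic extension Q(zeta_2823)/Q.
|Gal(Q(zeta_2823)/Q)| = phi(2823) = 1880; group ≅ (Z/2823Z)^* ≅ Z/2Z × Z/940Z

The n-th cyclotomic polynomial Φ_2823(x) is the minimal polynomial of zeta_2823 over Q and has degree phi(2823) = 1880. So Q(zeta_2823) is a degree-1880 Galois extension with Galois group (Z/2823Z)^*. By CRT, (Z/2823Z)^* ≅ (Z/3Z)^* × (Z/941Z)^*. Each prime-power unit group is (Z/3Z)^* ≅ Z/2Z; (Z/941Z)^* ≅ Z/940Z. Hence Gal(Q(zeta_2823)/Q) ≅ Z/2Z × Z/940Z.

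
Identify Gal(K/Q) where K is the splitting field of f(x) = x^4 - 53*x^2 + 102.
Gal(K/Q) = V_4 (Klein four-group, Z/2Z × Z/2Z)

f factors as (x^2 - 51)(x^2 - 2), so the splitting field is K = Q(sqrt(51), sqrt(2)). The elements 51, 2, 102 are all non-squares in Q, so sqrt(51) and sqrt(2) generate independent quadratic extensions. Thus [K:Q] = 4 and Gal(K/Q) is generated by the two order-2 automorphisms sqrt(51) ↦ -sqrt(51) and sqrt(2) ↦ -sqrt(2), giving V_4.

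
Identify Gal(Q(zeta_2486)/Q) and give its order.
|Gal(Q(zeta_2486)/Q)| = phi(2486) = 1120; group ≅ (Z/2486Z)^* ≅ Z/10Z × Z/112Z

The n-th cyclotomic polynomial Φ_2486(x) is the minimal polynomial of zeta_2486 over Q and has degree phi(2486) = 1120. So Q(zeta_2486) is a degree-1120 Galois extension with Galois group (Z/2486Z)^*. By CRT, (Z/2486Z)^* ≅ (Z/2Z)^* × (Z/11Z)^* × (Z/113Z)^*. Each prime-power unit group is (Z/2Z)^* ≅ trivial group (order 1); (Z/11Z)^* ≅ Z/10Z; (Z/113Z)^* ≅ Z/112Z. Hence Gal(Q(zeta_2486)/Q) ≅ Z/10Z × Z/112Z.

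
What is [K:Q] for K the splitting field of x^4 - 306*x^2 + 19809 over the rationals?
[K:Q] = 4

f factors as (x^2 - 213)(x^2 - 93); the splitting field is K = Q(sqrt(213), sqrt(93)). Since 213, 93, and 19809 are all non-squares in Q, the three subfields Q(sqrt(213)), Q(sqrt(93)), Q(sqrt(19809)) are distinct degree-2 extensions, so [K:Q] = 4 (Klein four Galois group).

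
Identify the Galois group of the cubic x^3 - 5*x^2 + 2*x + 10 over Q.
Gal(K/Q) = S_3 (symmetric group of order 6)

Compute the discriminant of x^3 + (-5)*x^2 + (2)*x + (10): Δ = 568. Since Δ is not a rational square, the Galois group is not contained in A_3; it must be the full S_3 (irreducibility of the cubic rules out anything smaller).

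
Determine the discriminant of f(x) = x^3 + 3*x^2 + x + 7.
Δ = -1696

For x^3 + a x^2 + b x + c the discriminant is Δ = 18 a b c - 4 a^3 c + a^2 b^2 - 4 b^3 - 27 c^2.
Plug a = 3, b = 1, c = 7:
  18*(3)*(1)*(7) - 4*(3)^3*(7) + (3)^2*(1)^2 - 4*(1)^3 - 27*(7)^2
  = 378 + (-756) + 9 + (-4) + (-1323)
  = -1696.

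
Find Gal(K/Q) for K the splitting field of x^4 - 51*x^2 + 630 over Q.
Gal(K/Q) = V_4 (Klein four-group, Z/2Z × Z/2Z)

f factors as (x^2 - 21)(x^2 - 30), so the splitting field is K = Q(sqrt(21), sqrt(30)). The elements 21, 30, 630 are all non-squares in Q, so sqrt(21) and sqrt(30) generate independent quadratic extensions. Thus [K:Q] = 4 and Gal(K/Q) is generated by the two order-2 automorphisms sqrt(21) ↦ -sqrt(21) and sqrt(30) ↦ -sqrt(30), giving V_4.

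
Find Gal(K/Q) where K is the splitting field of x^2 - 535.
Gal(K/Q) = Z/2Z (cyclic of order 2)

x^2 - 535 is irreducible over Q since 535 is not a rational square. The splitting field Q(sqrt(535)) has degree 2 over Q, and its unique nontrivial automorphism is sqrt(535) ↦ -sqrt(535). Hence Gal(Q(sqrt(535))/Q) = Z/2Z.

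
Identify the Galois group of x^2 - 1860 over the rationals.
Gal(K/Q) = Z/2Z (cyclic of order 2)

x^2 - 1860 is irreducible over Q since 1860 is not a rational square. The splitting field Q(sqrt(1860)) has degree 2 over Q, and its unique nontrivial automorphism is sqrt(1860) ↦ -sqrt(1860). Hence Gal(Q(sqrt(1860))/Q) = Z/2Z.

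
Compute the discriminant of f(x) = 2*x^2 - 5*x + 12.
Δ = -71

For a quadratic a x^2 + b x + c the discriminant is Δ = b^2 - 4ac = (-5)^2 - 4*(2)*(12) = 25 - (96) = -71.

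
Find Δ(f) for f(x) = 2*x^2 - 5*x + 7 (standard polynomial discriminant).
Δ = -31

For a quadratic a x^2 + b x + c the discriminant is Δ = b^2 - 4ac = (-5)^2 - 4*(2)*(7) = 25 - (56) = -31.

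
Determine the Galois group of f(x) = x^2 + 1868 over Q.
Gal(K/Q) = Z/2Z (cyclic of order 2)

x^2 + 1868 is irreducible over Q since -1868 is not a rational square. The splitting field Q(sqrt(-1868)) has degree 2 over Q, and its unique nontrivial automorphism is sqrt(-1868) ↦ -sqrt(-1868). Hence Gal(Q(sqrt(-1868))/Q) = Z/2Z.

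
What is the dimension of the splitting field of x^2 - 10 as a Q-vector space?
[K:Q] = 2

The polynomial x^2 - 10 is irreducible over Q since 10 is not a perfect square. Its splitting field is Q(sqrt(10)), which has degree 2 over Q.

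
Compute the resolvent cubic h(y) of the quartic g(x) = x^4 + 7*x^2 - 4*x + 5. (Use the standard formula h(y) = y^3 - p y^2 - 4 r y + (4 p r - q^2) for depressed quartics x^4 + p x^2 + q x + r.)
h(y) = y^3 - 7*y^2 - 20*y + 124

Identify coefficients: p = 7, q = -4, r = 5.
Plug into h(y) = y^3 - p y^2 - 4 r y + (4 p r - q^2):
  h(y) = y^3 - (7) y^2 - 4*(5) y + (4*(7)*(5) - (-4)^2)
       = y^3 + (-7) y^2 + (-20) y + (124).
Simplifying: h(y) = y^3 - 7*y^2 - 20*y + 124.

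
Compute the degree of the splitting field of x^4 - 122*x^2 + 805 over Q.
[K:Q] = 4

f factors as (x^2 - 7)(x^2 - 115); the splitting field is K = Q(sqrt(7), sqrt(115)). Since 7, 115, and 805 are all non-squares in Q, the three subfields Q(sqrt(7)), Q(sqrt(115)), Q(sqrt(805)) are distinct degree-2 extensions, so [K:Q] = 4 (Klein four Galois group).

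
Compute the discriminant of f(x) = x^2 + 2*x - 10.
Δ = 44

For a quadratic a x^2 + b x + c the discriminant is Δ = b^2 - 4ac = (2)^2 - 4*(1)*(-10) = 4 - (-40) = 44.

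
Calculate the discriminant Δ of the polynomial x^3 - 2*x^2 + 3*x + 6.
Δ = -1500

For x^3 + a x^2 + b x + c the discriminant is Δ = 18 a b c - 4 a^3 c + a^2 b^2 - 4 b^3 - 27 c^2.
Plug a = -2, b = 3, c = 6:
  18*(-2)*(3)*(6) - 4*(-2)^3*(6) + (-2)^2*(3)^2 - 4*(3)^3 - 27*(6)^2
  = -648 + (192) + 36 + (-108) + (-972)
  = -1500.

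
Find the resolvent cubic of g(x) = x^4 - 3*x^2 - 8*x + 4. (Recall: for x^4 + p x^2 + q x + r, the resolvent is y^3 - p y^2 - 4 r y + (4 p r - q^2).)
h(y) = y^3 + 3*y^2 - 16*y - 112

Identify coefficients: p = -3, q = -8, r = 4.
Plug into h(y) = y^3 - p y^2 - 4 r y + (4 p r - q^2):
  h(y) = y^3 - (-3) y^2 - 4*(4) y + (4*(-3)*(4) - (-8)^2)
       = y^3 + (3) y^2 + (-16) y + (-112).
Simplifying: h(y) = y^3 + 3*y^2 - 16*y - 112.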